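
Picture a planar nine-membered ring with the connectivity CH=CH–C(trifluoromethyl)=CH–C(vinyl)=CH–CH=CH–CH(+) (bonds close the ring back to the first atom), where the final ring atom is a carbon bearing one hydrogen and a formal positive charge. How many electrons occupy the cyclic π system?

8

The p orbitals form a continuous loop: the double-bond atoms are sp², each contributing one p electron; the carbocation has an empty p orbital. The ring is fully conjugated.
Adding the contributions, 4 × 2 = 8 from the double-bond units + 0 from the CH(+) atom = 8.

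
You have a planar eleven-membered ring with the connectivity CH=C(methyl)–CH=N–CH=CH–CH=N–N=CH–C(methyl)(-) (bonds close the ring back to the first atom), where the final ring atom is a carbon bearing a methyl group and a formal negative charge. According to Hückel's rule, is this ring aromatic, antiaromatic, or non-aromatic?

Antiaromatic

Every ring atom contributes a p orbital perpendicular to the ring (every atom in a ring double bond is sp² and brings one electron to the p orbital; the doubly-bonded nitrogens are pyridine-type — their lone pairs lie in the ring plane, leaving one electron in the p orbital; the carbanion's lone pair occupies the p orbital), so the π system is cyclic and fully conjugated.
Adding the contributions, 5 × 2 = 10 from the double-bond units + 2 from the C(methyl)(-) atom = 12.
12 is a 4n count (n = 3), so the planar conjugated ring is antiaromatic.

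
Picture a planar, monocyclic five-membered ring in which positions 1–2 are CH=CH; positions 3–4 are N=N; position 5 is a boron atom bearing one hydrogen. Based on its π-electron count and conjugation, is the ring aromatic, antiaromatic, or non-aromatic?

Check conjugation: each doubly-bonded ring atom is sp² with one p-orbital electron; the doubly-bonded nitrogens are pyridine-type — their lone pairs lie in the ring plane, leaving one electron in the p orbital; the boron has an empty p orbital — every position has a p orbital, so the cyclic π system is continuous.
π-electron count: 2 × 2 = 4 from the double-bond units + 0 from the BH atom = 4.
4 is a 4n count (n = 1), so the planar conjugated ring is antiaromatic.

Antiaromatic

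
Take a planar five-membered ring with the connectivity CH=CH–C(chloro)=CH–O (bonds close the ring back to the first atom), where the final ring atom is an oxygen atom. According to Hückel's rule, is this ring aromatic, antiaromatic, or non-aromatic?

All ring atoms are sp² and supply a p orbital to the ring (the double-bond atoms are sp², each contributing one p electron; the oxygen donates one lone pair from its p orbital); the conjugation is uninterrupted.
π-electron count: 2 × 2 = 4 from the double-bond units + 2 from the O atom = 6.
That gives a 4n+2 count (6, n = 1).

Aromatic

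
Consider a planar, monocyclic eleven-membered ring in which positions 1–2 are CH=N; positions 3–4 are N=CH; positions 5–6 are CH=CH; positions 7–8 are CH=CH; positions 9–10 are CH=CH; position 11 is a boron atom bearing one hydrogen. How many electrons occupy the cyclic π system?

10

Check conjugation: every atom in a ring double bond is sp² and brings one electron to the p orbital; each =N– nitrogen is pyridine-type (lone pair in the sp² plane, one electron in the p orbital); the boron has an empty p orbital — every position has a p orbital, so the cyclic π system is continuous.
Adding the contributions, 5 × 2 = 10 from the double-bond units + 0 from the BH atom = 10.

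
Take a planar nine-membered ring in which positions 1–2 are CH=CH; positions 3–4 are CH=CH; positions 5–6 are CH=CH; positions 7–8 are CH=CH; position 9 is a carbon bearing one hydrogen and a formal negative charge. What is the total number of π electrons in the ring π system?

10

All ring atoms are sp² and supply a p orbital to the ring (each doubly-bonded ring atom is sp² with one p-orbital electron; the carbanion's lone pair occupies the p orbital); the conjugation is uninterrupted.
π-electron count: 4 × 2 = 8 from the double-bond units + 2 from the CH(-) atom = 10.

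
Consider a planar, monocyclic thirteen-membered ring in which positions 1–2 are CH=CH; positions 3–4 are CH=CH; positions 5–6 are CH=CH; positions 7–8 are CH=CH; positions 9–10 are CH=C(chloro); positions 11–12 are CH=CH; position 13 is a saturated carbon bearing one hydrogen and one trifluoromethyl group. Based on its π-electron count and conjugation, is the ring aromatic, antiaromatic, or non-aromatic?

At the CH(trifluoromethyl) position, that saturated carbon is sp³ and has no p orbital in the ring π system; the ring's p-orbital overlap is broken there.
Without a continuous loop of overlapping p orbitals the Hückel electron count never comes into play.

Non-aromatic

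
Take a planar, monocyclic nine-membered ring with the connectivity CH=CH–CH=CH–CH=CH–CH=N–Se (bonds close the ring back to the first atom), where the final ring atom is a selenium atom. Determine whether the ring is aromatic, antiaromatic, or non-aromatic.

Aromatic

All ring atoms are sp² and supply a p orbital to the ring (every atom in a ring double bond is sp² and brings one electron to the p orbital; the doubly-bonded nitrogens are pyridine-type — their lone pairs lie in the ring plane, leaving one electron in the p orbital; the selenium donates one lone pair from its p orbital); the conjugation is uninterrupted.
Adding the contributions, 4 × 2 = 8 from the double-bond units + 2 from the Se atom = 10.
Since 10 = 4·2 + 2, the ring meets the 4n+2 criterion.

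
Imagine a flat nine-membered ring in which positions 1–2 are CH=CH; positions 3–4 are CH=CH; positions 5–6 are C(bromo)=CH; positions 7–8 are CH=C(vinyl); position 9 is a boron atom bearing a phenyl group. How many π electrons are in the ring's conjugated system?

All ring atoms are sp² and supply a p orbital to the ring (each doubly-bonded ring atom is sp² with one p-orbital electron; the boron has an empty p orbital); the conjugation is uninterrupted.
Adding the contributions, 4 × 2 = 8 from the double-bond units + 0 from the B(phenyl) atom = 8.

8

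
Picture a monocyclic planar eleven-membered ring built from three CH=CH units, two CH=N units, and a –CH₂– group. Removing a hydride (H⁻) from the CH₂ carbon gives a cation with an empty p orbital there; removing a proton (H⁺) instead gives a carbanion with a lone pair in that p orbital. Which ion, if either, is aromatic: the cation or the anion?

Both ions have a continuous loop of p orbitals — each ring atom is sp².
Cation: 5 × 2 + 0 = 10 π electrons → 4(2)+2, aromatic.
Anion: 5 × 2 + 2 = 12 π electrons → 4(3), antiaromatic.

The cation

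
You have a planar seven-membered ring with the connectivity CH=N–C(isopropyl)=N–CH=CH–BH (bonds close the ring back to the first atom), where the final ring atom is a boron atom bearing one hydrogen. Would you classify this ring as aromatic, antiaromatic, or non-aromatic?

Aromatic

Every ring atom contributes a p orbital perpendicular to the ring (every atom in a ring double bond is sp² and brings one electron to the p orbital; each sp² =N– keeps its lone pair in-plane and puts one electron into the π system; the boron has an empty p orbital), so the π system is cyclic and fully conjugated.
Tallying contributions gives 3 × 2 = 6 from the double-bond units + 0 from the BH atom = 6.
That gives a 4n+2 count (6, n = 1).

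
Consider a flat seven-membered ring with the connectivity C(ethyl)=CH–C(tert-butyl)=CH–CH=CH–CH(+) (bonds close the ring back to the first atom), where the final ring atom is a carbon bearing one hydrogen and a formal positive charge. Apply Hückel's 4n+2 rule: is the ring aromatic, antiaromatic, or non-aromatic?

The p orbitals form a continuous loop: each doubly-bonded ring atom is sp² with one p-orbital electron; the carbocation has an empty p orbital. The ring is fully conjugated.
Adding the contributions, 3 × 2 = 6 from the double-bond units + 0 from the CH(+) atom = 6.
6 = 4(1) + 2, which satisfies Hückel's 4n+2 rule.

Aromatic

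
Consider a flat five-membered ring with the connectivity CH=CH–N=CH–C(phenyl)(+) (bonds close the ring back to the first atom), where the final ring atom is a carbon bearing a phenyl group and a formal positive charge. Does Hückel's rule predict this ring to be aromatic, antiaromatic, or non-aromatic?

Antiaromatic

Every ring atom contributes a p orbital perpendicular to the ring (every atom in a ring double bond is sp² and brings one electron to the p orbital; the doubly-bonded nitrogens are pyridine-type — their lone pairs lie in the ring plane, leaving one electron in the p orbital; the carbocation has an empty p orbital), so the π system is cyclic and fully conjugated.
Adding the contributions, 2 × 2 = 4 from the double-bond units + 0 from the C(phenyl)(+) atom = 4.
4 is a 4n count (n = 1), so the planar conjugated ring is antiaromatic.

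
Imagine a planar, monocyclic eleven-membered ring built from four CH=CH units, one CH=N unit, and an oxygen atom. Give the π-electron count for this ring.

Every ring atom contributes a p orbital perpendicular to the ring (each doubly-bonded ring atom is sp² with one p-orbital electron; each sp² =N– keeps its lone pair in-plane and puts one electron into the π system; the oxygen donates one lone pair from its p orbital), so the π system is cyclic and fully conjugated.
Adding the contributions, 5 × 2 = 10 from the double-bond units + 2 from the O atom = 12.

12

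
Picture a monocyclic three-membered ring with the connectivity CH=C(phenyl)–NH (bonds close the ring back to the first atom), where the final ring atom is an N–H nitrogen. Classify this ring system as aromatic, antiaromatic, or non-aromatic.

Every ring atom contributes a p orbital perpendicular to the ring (every atom in a ring double bond is sp² and brings one electron to the p orbital; the pyrrole-type nitrogen donates its lone pair from the p orbital), so the π system is cyclic and fully conjugated.
Adding the contributions, 1 × 2 = 2 from the double-bond unit + 2 from the NH atom = 4.
A 4n π count (4, n = 1) in a planar conjugated ring means antiaromatic.

Antiaromatic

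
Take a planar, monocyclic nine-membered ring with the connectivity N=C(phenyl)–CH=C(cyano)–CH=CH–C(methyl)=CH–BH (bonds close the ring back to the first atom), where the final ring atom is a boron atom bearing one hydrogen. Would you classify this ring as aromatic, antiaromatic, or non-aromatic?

The p orbitals form a continuous loop: every atom in a ring double bond is sp² and brings one electron to the p orbital; each =N– nitrogen is pyridine-type (lone pair in the sp² plane, one electron in the p orbital); the boron has an empty p orbital. The ring is fully conjugated.
Adding the contributions, 4 × 2 = 8 from the double-bond units + 0 from the BH atom = 8.
A 4n π count (8, n = 2) in a planar conjugated ring means antiaromatic.

Antiaromatic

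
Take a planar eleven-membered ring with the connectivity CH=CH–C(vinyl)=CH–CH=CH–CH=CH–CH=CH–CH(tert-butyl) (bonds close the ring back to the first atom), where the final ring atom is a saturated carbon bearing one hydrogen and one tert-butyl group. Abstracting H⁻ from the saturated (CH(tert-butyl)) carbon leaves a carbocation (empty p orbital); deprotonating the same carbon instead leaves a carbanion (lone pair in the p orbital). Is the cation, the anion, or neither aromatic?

In both ions every ring atom is sp² and contributes a p orbital, so both rings are fully conjugated.
Cation: 5 × 2 + 0 = 10 π electrons → 4(2)+2, aromatic.
Anion: 5 × 2 + 2 = 12 π electrons → 4(3), antiaromatic.

The cation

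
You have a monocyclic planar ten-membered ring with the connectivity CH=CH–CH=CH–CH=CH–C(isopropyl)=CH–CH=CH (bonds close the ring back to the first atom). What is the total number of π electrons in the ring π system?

All ring atoms are sp² and supply a p orbital to the ring (each doubly-bonded ring atom is sp² with one p-orbital electron); the conjugation is uninterrupted.
π-electron count: 5 × 2 = 10 from the 5 double-bond units.

10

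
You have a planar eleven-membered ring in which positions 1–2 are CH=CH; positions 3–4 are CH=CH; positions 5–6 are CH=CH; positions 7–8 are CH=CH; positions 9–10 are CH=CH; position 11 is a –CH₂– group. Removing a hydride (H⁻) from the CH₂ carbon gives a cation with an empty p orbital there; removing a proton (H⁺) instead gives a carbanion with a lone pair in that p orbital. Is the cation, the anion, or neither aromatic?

The cation

Both ions have a continuous loop of p orbitals — each ring atom is sp².
Cation: 5 × 2 + 0 = 10 π electrons → 4(2)+2, aromatic.
Anion: 5 × 2 + 2 = 12 π electrons → 4(3), antiaromatic.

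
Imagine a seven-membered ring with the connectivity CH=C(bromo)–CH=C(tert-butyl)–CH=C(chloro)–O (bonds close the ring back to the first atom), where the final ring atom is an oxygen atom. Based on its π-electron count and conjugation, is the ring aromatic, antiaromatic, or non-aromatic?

Antiaromatic

Every ring atom contributes a p orbital perpendicular to the ring (the double-bond atoms are sp², each contributing one p electron; the oxygen donates one lone pair from its p orbital), so the π system is cyclic and fully conjugated.
Tallying contributions gives 3 × 2 = 6 from the double-bond units + 2 from the O atom = 8.
A 4n π count (8, n = 2) in a planar conjugated ring means antiaromatic.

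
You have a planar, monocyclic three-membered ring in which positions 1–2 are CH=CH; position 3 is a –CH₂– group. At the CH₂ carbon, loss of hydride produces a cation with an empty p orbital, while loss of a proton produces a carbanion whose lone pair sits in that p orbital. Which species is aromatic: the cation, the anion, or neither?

In both ions every ring atom is sp² and contributes a p orbital, so both rings are fully conjugated.
Cation: 1 × 2 + 0 = 2 π electrons → 4(0)+2, aromatic.
Anion: 1 × 2 + 2 = 4 π electrons → 4(1), antiaromatic.

The cation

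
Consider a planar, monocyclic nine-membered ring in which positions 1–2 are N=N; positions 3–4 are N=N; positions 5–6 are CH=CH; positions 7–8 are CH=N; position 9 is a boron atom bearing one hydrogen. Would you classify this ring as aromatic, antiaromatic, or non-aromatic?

Antiaromatic

Check conjugation: each doubly-bonded ring atom is sp² with one p-orbital electron; each sp² =N– keeps its lone pair in-plane and puts one electron into the π system; the boron has an empty p orbital — every position has a p orbital, so the cyclic π system is continuous.
Counting π electrons: 4 × 2 = 8 from the double-bond units + 0 from the BH atom = 8.
8 = 4(2); a planar, fully conjugated 4n system is antiaromatic.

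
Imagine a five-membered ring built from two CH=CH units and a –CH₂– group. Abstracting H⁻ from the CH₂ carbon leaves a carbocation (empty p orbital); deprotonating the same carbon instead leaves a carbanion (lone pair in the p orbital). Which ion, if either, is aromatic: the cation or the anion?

In either ion the ring is fully conjugated: every atom, including the new sp² carbon, supplies a p orbital.
Cation: 2 × 2 + 0 = 4 π electrons → 4(1), antiaromatic.
Anion: 2 × 2 + 2 = 6 π electrons → 4(1)+2, aromatic.

The anion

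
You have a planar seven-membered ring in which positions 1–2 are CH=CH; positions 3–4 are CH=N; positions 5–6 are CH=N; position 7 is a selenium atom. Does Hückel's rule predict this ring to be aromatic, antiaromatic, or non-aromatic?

Every ring atom contributes a p orbital perpendicular to the ring (the double-bond atoms are sp², each contributing one p electron; the doubly-bonded nitrogens are pyridine-type — their lone pairs lie in the ring plane, leaving one electron in the p orbital; the selenium donates one lone pair from its p orbital), so the π system is cyclic and fully conjugated.
Tallying contributions gives 3 × 2 = 6 from the double-bond units + 2 from the Se atom = 8.
8 = 4(2); a planar, fully conjugated 4n system is antiaromatic.

Antiaromatic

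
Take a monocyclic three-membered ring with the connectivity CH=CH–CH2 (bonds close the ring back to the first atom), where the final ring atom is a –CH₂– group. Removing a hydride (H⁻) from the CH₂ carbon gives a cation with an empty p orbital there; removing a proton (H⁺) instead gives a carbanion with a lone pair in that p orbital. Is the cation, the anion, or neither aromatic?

The cation

Once that carbon is sp², every ring atom has a p orbital and both ions are fully conjugated.
Cation: 1 × 2 + 0 = 2 π electrons → 4(0)+2, aromatic.
Anion: 1 × 2 + 2 = 4 π electrons → 4(1), antiaromatic.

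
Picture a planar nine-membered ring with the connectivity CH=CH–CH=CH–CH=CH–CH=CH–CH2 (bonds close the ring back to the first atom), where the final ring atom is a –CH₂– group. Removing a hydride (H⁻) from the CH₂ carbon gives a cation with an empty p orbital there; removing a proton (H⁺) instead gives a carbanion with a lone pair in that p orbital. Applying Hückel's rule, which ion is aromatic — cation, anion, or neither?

The anion

In either ion the ring is fully conjugated: every atom, including the new sp² carbon, supplies a p orbital.
Cation: 4 × 2 + 0 = 8 π electrons → 4(2), antiaromatic.
Anion: 4 × 2 + 2 = 10 π electrons → 4(2)+2, aromatic.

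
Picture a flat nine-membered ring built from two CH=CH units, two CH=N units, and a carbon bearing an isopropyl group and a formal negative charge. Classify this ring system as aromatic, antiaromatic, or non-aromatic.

Aromatic

Check conjugation: the double-bond atoms are sp², each contributing one p electron; each =N– nitrogen is pyridine-type (lone pair in the sp² plane, one electron in the p orbital); the carbanion's lone pair occupies the p orbital — every position has a p orbital, so the cyclic π system is continuous.
Tallying contributions gives 4 × 2 = 8 from the double-bond units + 2 from the C(isopropyl)(-) atom = 10.
With 10 π electrons (n = 2), the Hückel 4n+2 condition holds.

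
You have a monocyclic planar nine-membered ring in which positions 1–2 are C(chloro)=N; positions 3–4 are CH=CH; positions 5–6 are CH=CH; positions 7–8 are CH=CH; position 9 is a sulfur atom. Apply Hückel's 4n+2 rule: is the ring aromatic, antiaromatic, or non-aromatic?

All ring atoms are sp² and supply a p orbital to the ring (every atom in a ring double bond is sp² and brings one electron to the p orbital; the doubly-bonded nitrogens are pyridine-type — their lone pairs lie in the ring plane, leaving one electron in the p orbital; the sulfur donates one lone pair from its p orbital); the conjugation is uninterrupted.
Counting π electrons: 4 × 2 = 8 from the double-bond units + 2 from the S atom = 10.
With 10 π electrons (n = 2), the Hückel 4n+2 condition holds.

Aromatic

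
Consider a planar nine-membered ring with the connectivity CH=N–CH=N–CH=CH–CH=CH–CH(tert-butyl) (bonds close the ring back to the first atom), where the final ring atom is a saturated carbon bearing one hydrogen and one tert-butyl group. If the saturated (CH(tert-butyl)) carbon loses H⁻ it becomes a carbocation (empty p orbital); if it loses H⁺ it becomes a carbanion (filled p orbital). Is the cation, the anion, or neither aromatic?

In either ion the ring is fully conjugated: every atom, including the new sp² carbon, supplies a p orbital.
Cation: 4 × 2 + 0 = 8 π electrons → 4(2), antiaromatic.
Anion: 4 × 2 + 2 = 10 π electrons → 4(2)+2, aromatic.

The anion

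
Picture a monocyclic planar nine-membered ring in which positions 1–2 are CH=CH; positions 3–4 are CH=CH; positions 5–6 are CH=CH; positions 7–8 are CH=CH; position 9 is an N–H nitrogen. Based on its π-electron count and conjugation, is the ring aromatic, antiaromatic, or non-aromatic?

The p orbitals form a continuous loop: each doubly-bonded ring atom is sp² with one p-orbital electron; the pyrrole-type nitrogen donates its lone pair from the p orbital. The ring is fully conjugated.
Adding the contributions, 4 × 2 = 8 from the double-bond units + 2 from the NH atom = 10.
Since 10 = 4·2 + 2, the ring meets the 4n+2 criterion.

Aromatic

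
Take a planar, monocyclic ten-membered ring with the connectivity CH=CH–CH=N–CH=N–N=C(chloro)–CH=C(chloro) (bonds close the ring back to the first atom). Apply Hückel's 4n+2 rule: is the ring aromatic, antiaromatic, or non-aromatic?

Aromatic

All ring atoms are sp² and supply a p orbital to the ring (each doubly-bonded ring atom is sp² with one p-orbital electron; the doubly-bonded nitrogens are pyridine-type — their lone pairs lie in the ring plane, leaving one electron in the p orbital); the conjugation is uninterrupted.
Tallying contributions gives 5 × 2 = 10 from the 5 double-bond units.
With 10 π electrons (n = 2), the Hückel 4n+2 condition holds.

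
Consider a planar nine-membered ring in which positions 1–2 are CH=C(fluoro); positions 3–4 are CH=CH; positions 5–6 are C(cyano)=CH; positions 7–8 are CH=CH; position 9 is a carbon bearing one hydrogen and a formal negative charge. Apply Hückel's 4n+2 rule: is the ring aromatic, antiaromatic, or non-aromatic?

Check conjugation: the double-bond atoms are sp², each contributing one p electron; the carbanion's lone pair occupies the p orbital — every position has a p orbital, so the cyclic π system is continuous.
Counting π electrons: 4 × 2 = 8 from the double-bond units + 2 from the CH(-) atom = 10.
That gives a 4n+2 count (10, n = 2).

Aromatic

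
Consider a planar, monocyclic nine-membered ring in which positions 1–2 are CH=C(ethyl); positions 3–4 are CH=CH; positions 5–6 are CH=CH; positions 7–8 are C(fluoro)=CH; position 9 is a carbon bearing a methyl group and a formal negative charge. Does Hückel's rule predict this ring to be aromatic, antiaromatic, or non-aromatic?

Every ring atom contributes a p orbital perpendicular to the ring (the double-bond atoms are sp², each contributing one p electron; the carbanion's lone pair occupies the p orbital), so the π system is cyclic and fully conjugated.
π-electron count: 4 × 2 = 8 from the double-bond units + 2 from the C(methyl)(-) atom = 10.
With 10 π electrons (n = 2), the Hückel 4n+2 condition holds.

Aromatic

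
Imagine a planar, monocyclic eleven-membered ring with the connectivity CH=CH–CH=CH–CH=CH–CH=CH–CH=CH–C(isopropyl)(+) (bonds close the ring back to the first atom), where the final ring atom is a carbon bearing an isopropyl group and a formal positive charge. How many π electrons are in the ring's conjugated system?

10

Every ring atom contributes a p orbital perpendicular to the ring (every atom in a ring double bond is sp² and brings one electron to the p orbital; the carbocation has an empty p orbital), so the π system is cyclic and fully conjugated.
Adding the contributions, 5 × 2 = 10 from the double-bond units + 0 from the C(isopropyl)(+) atom = 10.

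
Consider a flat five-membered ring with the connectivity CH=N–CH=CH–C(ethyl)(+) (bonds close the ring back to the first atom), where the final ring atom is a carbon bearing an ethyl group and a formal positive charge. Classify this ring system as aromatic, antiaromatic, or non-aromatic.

Antiaromatic

All ring atoms are sp² and supply a p orbital to the ring (each doubly-bonded ring atom is sp² with one p-orbital electron; each =N– nitrogen is pyridine-type (lone pair in the sp² plane, one electron in the p orbital); the carbocation has an empty p orbital); the conjugation is uninterrupted.
Adding the contributions, 2 × 2 = 4 from the double-bond units + 0 from the C(ethyl)(+) atom = 4.
4 is a 4n count (n = 1), so the planar conjugated ring is antiaromatic.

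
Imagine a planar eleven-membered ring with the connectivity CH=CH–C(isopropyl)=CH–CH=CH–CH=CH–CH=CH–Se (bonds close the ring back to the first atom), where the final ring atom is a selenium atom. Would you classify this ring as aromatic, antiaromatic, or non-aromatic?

Every ring atom contributes a p orbital perpendicular to the ring (the double-bond atoms are sp², each contributing one p electron; the selenium donates one lone pair from its p orbital), so the π system is cyclic and fully conjugated.
π-electron count: 5 × 2 = 10 from the double-bond units + 2 from the Se atom = 12.
A 4n π count (12, n = 3) in a planar conjugated ring means antiaromatic.

Antiaromatic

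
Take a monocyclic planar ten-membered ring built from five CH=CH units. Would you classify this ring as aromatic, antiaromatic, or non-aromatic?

All ring atoms are sp² and supply a p orbital to the ring (the double-bond atoms are sp², each contributing one p electron); the conjugation is uninterrupted.
π-electron count: 5 × 2 = 10 from the 5 double-bond units.
With 10 π electrons (n = 2), the Hückel 4n+2 condition holds.

Aromatic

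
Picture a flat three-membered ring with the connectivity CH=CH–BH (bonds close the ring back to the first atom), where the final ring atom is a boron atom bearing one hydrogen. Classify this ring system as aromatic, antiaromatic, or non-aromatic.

The p orbitals form a continuous loop: each doubly-bonded ring atom is sp² with one p-orbital electron; the boron has an empty p orbital. The ring is fully conjugated.
Adding the contributions, 1 × 2 = 2 from the double-bond unit + 0 from the BH atom = 2.
2 = 4(0) + 2, which satisfies Hückel's 4n+2 rule.

Aromatic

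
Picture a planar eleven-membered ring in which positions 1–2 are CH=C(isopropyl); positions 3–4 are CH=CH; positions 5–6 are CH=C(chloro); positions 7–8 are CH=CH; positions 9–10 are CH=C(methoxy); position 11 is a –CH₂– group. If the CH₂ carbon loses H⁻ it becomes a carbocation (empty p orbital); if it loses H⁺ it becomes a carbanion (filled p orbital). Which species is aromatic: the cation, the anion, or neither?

The cation

Both ions have a continuous loop of p orbitals — each ring atom is sp².
Cation: 5 × 2 + 0 = 10 π electrons → 4(2)+2, aromatic.
Anion: 5 × 2 + 2 = 12 π electrons → 4(3), antiaromatic.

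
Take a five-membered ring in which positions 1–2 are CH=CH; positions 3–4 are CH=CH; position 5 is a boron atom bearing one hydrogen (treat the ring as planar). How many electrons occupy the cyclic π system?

4

The p orbitals form a continuous loop: each doubly-bonded ring atom is sp² with one p-orbital electron; the boron has an empty p orbital. The ring is fully conjugated.
Tallying contributions gives 2 × 2 = 4 from the double-bond units + 0 from the BH atom = 4.
This is borole.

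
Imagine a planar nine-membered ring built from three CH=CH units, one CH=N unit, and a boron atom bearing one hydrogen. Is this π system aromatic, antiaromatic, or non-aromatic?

Antiaromatic

Check conjugation: the double-bond atoms are sp², each contributing one p electron; each sp² =N– keeps its lone pair in-plane and puts one electron into the π system; the boron has an empty p orbital — every position has a p orbital, so the cyclic π system is continuous.
Counting π electrons: 4 × 2 = 8 from the double-bond units + 0 from the BH atom = 8.
With 8 = 4·2 π electrons, Hückel's rule classifies the planar ring as antiaromatic.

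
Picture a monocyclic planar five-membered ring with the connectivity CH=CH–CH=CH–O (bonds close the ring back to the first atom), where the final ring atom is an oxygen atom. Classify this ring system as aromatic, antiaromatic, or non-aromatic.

Aromatic

Every ring atom contributes a p orbital perpendicular to the ring (the double-bond atoms are sp², each contributing one p electron; the oxygen donates one lone pair from its p orbital), so the π system is cyclic and fully conjugated.
π-electron count: 2 × 2 = 4 from the double-bond units + 2 from the O atom = 6.
With 6 π electrons (n = 1), the Hückel 4n+2 condition holds.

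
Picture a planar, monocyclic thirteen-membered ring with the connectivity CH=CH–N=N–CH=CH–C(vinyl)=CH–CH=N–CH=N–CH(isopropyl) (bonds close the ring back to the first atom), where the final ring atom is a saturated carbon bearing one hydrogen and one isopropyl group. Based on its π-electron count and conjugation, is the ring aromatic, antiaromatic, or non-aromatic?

The CH(isopropyl) position has four σ bonds — that saturated carbon is sp³ and has no p orbital in the ring π system — so the cyclic conjugation is interrupted.
Hückel's rule only applies to fully conjugated rings, so this one is simply non-aromatic.

Non-aromatic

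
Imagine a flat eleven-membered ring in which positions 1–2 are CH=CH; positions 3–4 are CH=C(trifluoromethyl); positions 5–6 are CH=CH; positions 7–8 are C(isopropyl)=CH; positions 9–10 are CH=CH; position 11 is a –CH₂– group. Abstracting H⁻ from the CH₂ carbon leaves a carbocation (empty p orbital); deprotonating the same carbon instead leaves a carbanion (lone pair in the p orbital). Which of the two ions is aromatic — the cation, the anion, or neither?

Both ions have a continuous loop of p orbitals — each ring atom is sp².
Cation: 5 × 2 + 0 = 10 π electrons → 4(2)+2, aromatic.
Anion: 5 × 2 + 2 = 12 π electrons → 4(3), antiaromatic.

The cation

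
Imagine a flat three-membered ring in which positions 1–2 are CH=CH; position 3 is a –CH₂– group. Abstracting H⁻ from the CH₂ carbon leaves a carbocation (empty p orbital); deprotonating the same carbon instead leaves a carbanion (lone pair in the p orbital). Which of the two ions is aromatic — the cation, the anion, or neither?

The cation

Once that carbon is sp², every ring atom has a p orbital and both ions are fully conjugated.
Cation: 1 × 2 + 0 = 2 π electrons → 4(0)+2, aromatic.
Anion: 1 × 2 + 2 = 4 π electrons → 4(1), antiaromatic.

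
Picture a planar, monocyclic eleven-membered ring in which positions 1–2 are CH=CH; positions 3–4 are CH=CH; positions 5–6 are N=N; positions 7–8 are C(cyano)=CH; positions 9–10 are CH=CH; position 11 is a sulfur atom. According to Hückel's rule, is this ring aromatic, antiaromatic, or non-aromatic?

Antiaromatic

The p orbitals form a continuous loop: each doubly-bonded ring atom is sp² with one p-orbital electron; each =N– nitrogen is pyridine-type (lone pair in the sp² plane, one electron in the p orbital); the sulfur donates one lone pair from its p orbital. The ring is fully conjugated.
Tallying contributions gives 5 × 2 = 10 from the double-bond units + 2 from the S atom = 12.
12 is a 4n count (n = 3), so the planar conjugated ring is antiaromatic.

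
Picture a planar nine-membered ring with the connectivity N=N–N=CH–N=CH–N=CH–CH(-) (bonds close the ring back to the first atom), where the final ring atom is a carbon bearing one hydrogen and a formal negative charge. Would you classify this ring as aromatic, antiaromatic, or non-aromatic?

Aromatic

Check conjugation: each doubly-bonded ring atom is sp² with one p-orbital electron; the doubly-bonded nitrogens are pyridine-type — their lone pairs lie in the ring plane, leaving one electron in the p orbital; the carbanion's lone pair occupies the p orbital — every position has a p orbital, so the cyclic π system is continuous.
Counting π electrons: 4 × 2 = 8 from the double-bond units + 2 from the CH(-) atom = 10.
That gives a 4n+2 count (10, n = 2).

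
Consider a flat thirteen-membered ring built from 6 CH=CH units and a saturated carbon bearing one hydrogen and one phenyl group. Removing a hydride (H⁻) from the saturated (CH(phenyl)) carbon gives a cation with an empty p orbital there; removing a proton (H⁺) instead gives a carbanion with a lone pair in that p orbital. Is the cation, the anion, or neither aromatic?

Both ions have a continuous loop of p orbitals — each ring atom is sp².
Cation: 6 × 2 + 0 = 12 π electrons → 4(3), antiaromatic.
Anion: 6 × 2 + 2 = 14 π electrons → 4(3)+2, aromatic.

The anion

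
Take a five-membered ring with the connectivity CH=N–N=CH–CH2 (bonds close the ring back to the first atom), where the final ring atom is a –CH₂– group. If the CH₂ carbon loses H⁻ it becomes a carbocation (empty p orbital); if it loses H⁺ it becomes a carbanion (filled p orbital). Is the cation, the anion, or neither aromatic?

The anion

In both ions every ring atom is sp² and contributes a p orbital, so both rings are fully conjugated.
Cation: 2 × 2 + 0 = 4 π electrons → 4(1), antiaromatic.
Anion: 2 × 2 + 2 = 6 π electrons → 4(1)+2, aromatic.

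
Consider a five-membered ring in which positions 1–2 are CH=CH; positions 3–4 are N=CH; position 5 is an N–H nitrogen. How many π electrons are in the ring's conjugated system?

6

Check conjugation: the double-bond atoms are sp², each contributing one p electron; each =N– nitrogen is pyridine-type (lone pair in the sp² plane, one electron in the p orbital); the pyrrole-type nitrogen donates its lone pair from the p orbital — every position has a p orbital, so the cyclic π system is continuous.
Counting π electrons: 2 × 2 = 4 from the double-bond units + 2 from the NH atom = 6.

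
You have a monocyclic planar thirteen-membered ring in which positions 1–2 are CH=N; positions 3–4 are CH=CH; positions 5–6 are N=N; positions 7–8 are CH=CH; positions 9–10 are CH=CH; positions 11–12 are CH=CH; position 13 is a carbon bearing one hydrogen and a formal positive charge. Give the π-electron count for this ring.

12

Every ring atom contributes a p orbital perpendicular to the ring (every atom in a ring double bond is sp² and brings one electron to the p orbital; the doubly-bonded nitrogens are pyridine-type — their lone pairs lie in the ring plane, leaving one electron in the p orbital; the carbocation has an empty p orbital), so the π system is cyclic and fully conjugated.
π-electron count: 6 × 2 = 12 from the double-bond units + 0 from the CH(+) atom = 12.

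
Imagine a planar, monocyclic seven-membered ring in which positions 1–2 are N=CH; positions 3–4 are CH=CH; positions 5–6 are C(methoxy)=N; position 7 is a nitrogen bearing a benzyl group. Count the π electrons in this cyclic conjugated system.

8

Every ring atom contributes a p orbital perpendicular to the ring (the double-bond atoms are sp², each contributing one p electron; the doubly-bonded nitrogens are pyridine-type — their lone pairs lie in the ring plane, leaving one electron in the p orbital; the pyrrole-type nitrogen donates its lone pair from the p orbital), so the π system is cyclic and fully conjugated.
Adding the contributions, 3 × 2 = 6 from the double-bond units + 2 from the N(benzyl) atom = 8.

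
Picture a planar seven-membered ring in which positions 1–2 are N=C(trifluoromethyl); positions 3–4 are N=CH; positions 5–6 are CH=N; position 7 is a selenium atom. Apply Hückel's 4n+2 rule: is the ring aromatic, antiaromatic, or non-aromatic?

The p orbitals form a continuous loop: the double-bond atoms are sp², each contributing one p electron; the doubly-bonded nitrogens are pyridine-type — their lone pairs lie in the ring plane, leaving one electron in the p orbital; the selenium donates one lone pair from its p orbital. The ring is fully conjugated.
Counting π electrons: 3 × 2 = 6 from the double-bond units + 2 from the Se atom = 8.
8 = 4(2); a planar, fully conjugated 4n system is antiaromatic.

Antiaromatic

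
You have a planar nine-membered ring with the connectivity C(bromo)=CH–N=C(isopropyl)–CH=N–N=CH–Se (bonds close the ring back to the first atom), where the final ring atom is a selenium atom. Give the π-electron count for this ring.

All ring atoms are sp² and supply a p orbital to the ring (the double-bond atoms are sp², each contributing one p electron; the doubly-bonded nitrogens are pyridine-type — their lone pairs lie in the ring plane, leaving one electron in the p orbital; the selenium donates one lone pair from its p orbital); the conjugation is uninterrupted.
π-electron count: 4 × 2 = 8 from the double-bond units + 2 from the Se atom = 10.

10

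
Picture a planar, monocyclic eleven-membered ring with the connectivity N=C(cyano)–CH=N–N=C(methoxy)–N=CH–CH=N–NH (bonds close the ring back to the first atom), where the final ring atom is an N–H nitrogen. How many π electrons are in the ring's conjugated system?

12

All ring atoms are sp² and supply a p orbital to the ring (each doubly-bonded ring atom is sp² with one p-orbital electron; the doubly-bonded nitrogens are pyridine-type — their lone pairs lie in the ring plane, leaving one electron in the p orbital; the pyrrole-type nitrogen donates its lone pair from the p orbital); the conjugation is uninterrupted.
Tallying contributions gives 5 × 2 = 10 from the double-bond units + 2 from the NH atom = 12.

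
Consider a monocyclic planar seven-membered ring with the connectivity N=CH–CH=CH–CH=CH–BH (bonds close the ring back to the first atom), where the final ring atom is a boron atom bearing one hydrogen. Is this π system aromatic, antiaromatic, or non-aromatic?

Every ring atom contributes a p orbital perpendicular to the ring (each doubly-bonded ring atom is sp² with one p-orbital electron; each =N– nitrogen is pyridine-type (lone pair in the sp² plane, one electron in the p orbital); the boron has an empty p orbital), so the π system is cyclic and fully conjugated.
π-electron count: 3 × 2 = 6 from the double-bond units + 0 from the BH atom = 6.
6 = 4(1) + 2, which satisfies Hückel's 4n+2 rule.

Aromatic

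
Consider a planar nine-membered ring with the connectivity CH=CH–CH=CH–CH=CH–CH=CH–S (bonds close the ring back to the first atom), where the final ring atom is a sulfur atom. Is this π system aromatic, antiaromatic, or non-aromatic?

Every ring atom contributes a p orbital perpendicular to the ring (each doubly-bonded ring atom is sp² with one p-orbital electron; the sulfur donates one lone pair from its p orbital), so the π system is cyclic and fully conjugated.
Tallying contributions gives 4 × 2 = 8 from the double-bond units + 2 from the S atom = 10.
With 10 π electrons (n = 2), the Hückel 4n+2 condition holds.

Aromatic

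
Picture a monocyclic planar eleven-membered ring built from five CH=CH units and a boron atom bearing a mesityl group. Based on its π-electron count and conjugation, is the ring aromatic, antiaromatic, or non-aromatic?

Aromatic

All ring atoms are sp² and supply a p orbital to the ring (each doubly-bonded ring atom is sp² with one p-orbital electron; the boron has an empty p orbital); the conjugation is uninterrupted.
Counting π electrons: 5 × 2 = 10 from the double-bond units + 0 from the B(mesityl) atom = 10.
With 10 π electrons (n = 2), the Hückel 4n+2 condition holds.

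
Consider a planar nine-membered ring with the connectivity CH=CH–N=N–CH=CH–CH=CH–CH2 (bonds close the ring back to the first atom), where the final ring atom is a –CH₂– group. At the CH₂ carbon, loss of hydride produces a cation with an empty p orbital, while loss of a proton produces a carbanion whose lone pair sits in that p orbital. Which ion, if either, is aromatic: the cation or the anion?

The anion

In both ions every ring atom is sp² and contributes a p orbital, so both rings are fully conjugated.
Cation: 4 × 2 + 0 = 8 π electrons → 4(2), antiaromatic.
Anion: 4 × 2 + 2 = 10 π electrons → 4(2)+2, aromatic.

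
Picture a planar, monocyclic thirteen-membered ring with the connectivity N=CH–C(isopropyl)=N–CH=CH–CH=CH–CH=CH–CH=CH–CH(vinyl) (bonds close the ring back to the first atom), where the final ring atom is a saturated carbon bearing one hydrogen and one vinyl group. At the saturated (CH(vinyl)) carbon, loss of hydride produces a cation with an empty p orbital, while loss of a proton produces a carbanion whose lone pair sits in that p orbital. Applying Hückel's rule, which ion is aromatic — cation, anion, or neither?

In both ions every ring atom is sp² and contributes a p orbital, so both rings are fully conjugated.
Cation: 6 × 2 + 0 = 12 π electrons → 4(3), antiaromatic.
Anion: 6 × 2 + 2 = 14 π electrons → 4(3)+2, aromatic.

The anion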